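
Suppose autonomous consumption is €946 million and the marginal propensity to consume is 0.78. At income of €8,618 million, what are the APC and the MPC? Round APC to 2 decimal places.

APC = 0.89; MPC = 0.78

MPC = 0.78 (the slope of the consumption function)
C = 946 + 0.78(8618) = 7668.04, so APC = 7668.04/8618 = 0.89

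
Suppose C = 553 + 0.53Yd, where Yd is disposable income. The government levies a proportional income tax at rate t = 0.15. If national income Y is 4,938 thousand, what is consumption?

Yd = (1 − 0.15)(4938) = 0.85(4938) = 4197.3
C = 553 + 0.53(4197.3) = 553 + 2224.569 = 2777.569

C = 2777.569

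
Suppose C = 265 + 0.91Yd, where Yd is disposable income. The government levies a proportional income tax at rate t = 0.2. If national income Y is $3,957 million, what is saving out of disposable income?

S = 19.904

Yd = (1 − 0.2)(3957) = 0.8(3957) = 3165.6
C = 265 + 0.91(3165.6) = 265 + 2880.696 = 3145.696
S = Yd − C = 3165.6 − 3145.696 = 19.904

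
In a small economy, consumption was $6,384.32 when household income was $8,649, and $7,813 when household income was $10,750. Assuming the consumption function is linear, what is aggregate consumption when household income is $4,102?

C = 3292.36

MPC = (7813 − 6384.32)/(10750 − 8649) = 1428.68/2101 = 0.68
a = 6384.32 − 0.68(8649) = 6384.32 − 5881.32 = 503
C = 503 + 0.68(4102) = 503 + 2789.36 = 3292.36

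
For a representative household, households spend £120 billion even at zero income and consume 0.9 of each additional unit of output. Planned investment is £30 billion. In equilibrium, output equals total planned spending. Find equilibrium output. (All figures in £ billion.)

Y = 1500

Y = C + I = 120 + 0.9Y + 30
Y − 0.9Y = 150
0.1Y = 150, so Y = 150/0.1 = 1500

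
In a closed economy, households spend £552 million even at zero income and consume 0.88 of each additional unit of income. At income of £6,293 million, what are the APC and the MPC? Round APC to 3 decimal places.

APC = 0.968; MPC = 0.88

MPC = 0.88 (the slope of the consumption function)
C = 552 + 0.88(6293) = 6089.84, so APC = 6089.84/6293 = 0.968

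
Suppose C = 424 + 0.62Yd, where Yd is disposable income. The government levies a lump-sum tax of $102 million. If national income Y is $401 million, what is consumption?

Yd = Y − T = 401 − 102 = 299
C = 424 + 0.62(299) = 424 + 185.38 = 609.38

C = 609.38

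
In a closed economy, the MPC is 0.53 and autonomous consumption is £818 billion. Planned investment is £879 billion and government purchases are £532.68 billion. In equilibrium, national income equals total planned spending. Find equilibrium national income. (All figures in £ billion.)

Y = C + I + G = 818 + 0.53Y + 879 + 532.68
Y − 0.53Y = 2229.68
0.47Y = 2229.68, so Y = 2229.68/0.47 = 4744

Y = 4744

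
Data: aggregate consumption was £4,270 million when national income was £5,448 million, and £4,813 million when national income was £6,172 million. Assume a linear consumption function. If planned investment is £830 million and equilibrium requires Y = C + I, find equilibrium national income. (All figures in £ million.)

Y = 4056

MPC = (4813 − 4270)/(6172 − 5448) = 543/724 = 0.75
a = 4270 − 0.75(5448) = 184
Equilibrium: Y = 184 + 0.75Y + 830
0.25Y = 1014, so Y = 1014/0.25 = 4056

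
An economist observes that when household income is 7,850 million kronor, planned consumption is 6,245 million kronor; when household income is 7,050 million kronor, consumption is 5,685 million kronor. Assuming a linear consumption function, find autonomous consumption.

MPC = ΔC/ΔY = (6245 − 5685)/(7850 − 7050) = 560/800 = 0.7
a = C − MPC·Y = 5685 − 0.7(7050) = 5685 − 4935 = 750

a = 750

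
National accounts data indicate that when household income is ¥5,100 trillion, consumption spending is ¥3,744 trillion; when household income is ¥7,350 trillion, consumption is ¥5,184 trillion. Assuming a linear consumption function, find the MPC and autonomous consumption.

MPC = ΔC/ΔY = (5184 − 3744)/(7350 − 5100) = 1440/2250 = 0.64
a = C − MPC·Y = 3744 − 0.64(5100) = 3744 − 3264 = 480

MPC = 0.64; a = 480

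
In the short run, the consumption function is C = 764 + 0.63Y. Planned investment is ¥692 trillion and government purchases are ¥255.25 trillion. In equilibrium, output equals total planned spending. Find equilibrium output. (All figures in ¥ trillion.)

Y = C + I + G = 764 + 0.63Y + 692 + 255.25
Y − 0.63Y = 1711.25
0.37Y = 1711.25, so Y = 1711.25/0.37 = 4625

Y = 4625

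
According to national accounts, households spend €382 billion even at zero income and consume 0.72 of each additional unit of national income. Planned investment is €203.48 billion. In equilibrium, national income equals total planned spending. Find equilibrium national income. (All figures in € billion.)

Y = C + I = 382 + 0.72Y + 203.48
Y − 0.72Y = 585.48
0.28Y = 585.48, so Y = 585.48/0.28 = 2091

Y = 2091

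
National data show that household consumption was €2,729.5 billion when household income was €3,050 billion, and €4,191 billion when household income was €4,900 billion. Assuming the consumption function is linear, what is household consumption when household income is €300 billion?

MPC = (4191 − 2729.5)/(4900 − 3050) = 1461.5/1850 = 0.79
a = 2729.5 − 0.79(3050) = 2729.5 − 2409.5 = 320
C = 320 + 0.79(300) = 320 + 237 = 557

C = 557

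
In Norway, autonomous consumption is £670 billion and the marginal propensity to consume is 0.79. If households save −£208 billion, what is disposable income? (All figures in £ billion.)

S = Y − C = -670 + 0.21Y
-670 + 0.21Y = -208, so 0.21Y = 462 and Y = 2200

Y = 2200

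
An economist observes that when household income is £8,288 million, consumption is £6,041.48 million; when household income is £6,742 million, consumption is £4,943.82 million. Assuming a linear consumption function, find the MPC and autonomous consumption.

MPC = ΔC/ΔY = (6041.48 − 4943.82)/(8288 − 6742) = 1097.66/1546 = 0.71
a = C − MPC·Y = 4943.82 − 0.71(6742) = 4943.82 − 4786.82 = 157

MPC = 0.71; a = 157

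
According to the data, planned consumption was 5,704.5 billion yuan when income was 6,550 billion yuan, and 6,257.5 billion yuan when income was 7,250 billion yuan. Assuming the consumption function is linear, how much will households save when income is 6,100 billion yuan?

MPC = (6257.5 − 5704.5)/(7250 − 6550) = 553/700 = 0.79
a = 5704.5 − 0.79(6550) = 5704.5 − 5174.5 = 530
C = 530 + 0.79(6100) = 5349
S = 6100 − 5349 = 751

S = 751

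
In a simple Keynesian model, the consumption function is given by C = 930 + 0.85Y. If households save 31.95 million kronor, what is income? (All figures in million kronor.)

Y = 6413

S = Y − C = -930 + 0.15Y
-930 + 0.15Y = 31.95, so 0.15Y = 961.95 and Y = 6413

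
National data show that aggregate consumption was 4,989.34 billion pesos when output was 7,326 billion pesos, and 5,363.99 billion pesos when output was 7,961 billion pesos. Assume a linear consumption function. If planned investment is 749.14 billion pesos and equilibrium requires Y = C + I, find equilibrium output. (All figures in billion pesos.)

MPC = (5363.99 − 4989.34)/(7961 − 7326) = 374.65/635 = 0.59
a = 4989.34 − 0.59(7326) = 667
Equilibrium: Y = 667 + 0.59Y + 749.14
0.41Y = 1416.14, so Y = 1416.14/0.41 = 3454

Y = 3454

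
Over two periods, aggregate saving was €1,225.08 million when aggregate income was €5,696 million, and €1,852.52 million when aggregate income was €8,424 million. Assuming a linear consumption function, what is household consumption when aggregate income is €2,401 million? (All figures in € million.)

MPS = ΔS/ΔY = (1852.52 − 1225.08)/(8424 − 5696) = 627.44/2728 = 0.23
MPC = 1 − MPS = 0.77
Autonomous saving = 1225.08 − 0.23(5696) = -85, so a = 85
C = 85 + 0.77(2401) = 85 + 1848.77 = 1933.77

C = 1933.77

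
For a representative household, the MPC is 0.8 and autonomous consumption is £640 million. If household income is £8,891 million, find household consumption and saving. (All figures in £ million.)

C = 640 + 0.8(8891) = 640 + 7112.8 = 7752.8
S = Y − C = 8891 − 7752.8 = 1138.2

C = 7752.8; S = 1138.2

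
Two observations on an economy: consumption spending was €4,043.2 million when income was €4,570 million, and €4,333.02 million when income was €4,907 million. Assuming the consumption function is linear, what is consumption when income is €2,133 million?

C = 1947.38

MPC = (4333.02 − 4043.2)/(4907 − 4570) = 289.82/337 = 0.86
a = 4043.2 − 0.86(4570) = 4043.2 − 3930.2 = 113
C = 113 + 0.86(2133) = 113 + 1834.38 = 1947.38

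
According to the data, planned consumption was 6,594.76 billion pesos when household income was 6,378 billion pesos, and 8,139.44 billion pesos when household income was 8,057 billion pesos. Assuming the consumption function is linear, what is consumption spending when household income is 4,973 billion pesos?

MPC = (8139.44 − 6594.76)/(8057 − 6378) = 1544.68/1679 = 0.92
a = 6594.76 − 0.92(6378) = 6594.76 − 5867.76 = 727
C = 727 + 0.92(4973) = 727 + 4575.16 = 5302.16

C = 5302.16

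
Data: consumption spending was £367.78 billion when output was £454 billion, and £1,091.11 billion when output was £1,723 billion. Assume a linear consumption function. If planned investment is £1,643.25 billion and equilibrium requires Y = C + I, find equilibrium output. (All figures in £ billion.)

Y = 4075

MPC = (1091.11 − 367.78)/(1723 − 454) = 723.33/1269 = 0.57
a = 367.78 − 0.57(454) = 109
Equilibrium: Y = 109 + 0.57Y + 1643.25
0.43Y = 1752.25, so Y = 1752.25/0.43 = 4075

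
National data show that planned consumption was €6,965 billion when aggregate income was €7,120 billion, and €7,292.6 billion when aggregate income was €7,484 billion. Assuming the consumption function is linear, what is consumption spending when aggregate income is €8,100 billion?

C = 7847

MPC = (7292.6 − 6965)/(7484 − 7120) = 327.6/364 = 0.9
a = 6965 − 0.9(7120) = 6965 − 6408 = 557
C = 557 + 0.9(8100) = 557 + 7290 = 7847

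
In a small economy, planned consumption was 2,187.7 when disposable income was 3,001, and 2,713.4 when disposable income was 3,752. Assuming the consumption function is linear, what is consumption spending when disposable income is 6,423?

MPC = (2713.4 − 2187.7)/(3752 − 3001) = 525.7/751 = 0.7
a = 2187.7 − 0.7(3001) = 2187.7 − 2100.7 = 87
C = 87 + 0.7(6423) = 87 + 4496.1 = 4583.1

C = 4583.1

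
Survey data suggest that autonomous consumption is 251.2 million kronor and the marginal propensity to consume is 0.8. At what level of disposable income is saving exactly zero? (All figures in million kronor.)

At break-even, C = Y: 251.2 + 0.8Y = Y
0.2Y = 251.2, so Y = 251.2/0.2 = 1256

Y = 1256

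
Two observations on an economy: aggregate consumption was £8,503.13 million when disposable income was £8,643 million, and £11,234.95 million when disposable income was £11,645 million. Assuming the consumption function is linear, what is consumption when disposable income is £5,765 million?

C = 5884.15

MPC = (11234.95 − 8503.13)/(11645 − 8643) = 2731.82/3002 = 0.91
a = 8503.13 − 0.91(8643) = 8503.13 − 7865.13 = 638
C = 638 + 0.91(5765) = 638 + 5246.15 = 5884.15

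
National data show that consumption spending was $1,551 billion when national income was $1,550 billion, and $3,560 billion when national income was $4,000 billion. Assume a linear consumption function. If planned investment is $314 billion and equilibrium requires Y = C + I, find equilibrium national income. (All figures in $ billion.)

MPC = (3560 − 1551)/(4000 − 1550) = 2009/2450 = 0.82
a = 1551 − 0.82(1550) = 280
Equilibrium: Y = 280 + 0.82Y + 314
0.18Y = 594, so Y = 594/0.18 = 3300

Y = 3300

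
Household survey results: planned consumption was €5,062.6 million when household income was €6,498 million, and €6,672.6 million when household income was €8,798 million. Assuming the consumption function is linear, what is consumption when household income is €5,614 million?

C = 4443.8

MPC = (6672.6 − 5062.6)/(8798 − 6498) = 1610/2300 = 0.7
a = 5062.6 − 0.7(6498) = 5062.6 − 4548.6 = 514
C = 514 + 0.7(5614) = 514 + 3929.8 = 4443.8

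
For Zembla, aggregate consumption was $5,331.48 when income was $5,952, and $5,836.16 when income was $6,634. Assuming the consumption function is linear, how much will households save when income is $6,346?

MPC = (5836.16 − 5331.48)/(6634 − 5952) = 504.68/682 = 0.74
a = 5331.48 − 0.74(5952) = 5331.48 − 4404.48 = 927
C = 927 + 0.74(6346) = 5623.04
S = 6346 − 5623.04 = 722.96

S = 722.96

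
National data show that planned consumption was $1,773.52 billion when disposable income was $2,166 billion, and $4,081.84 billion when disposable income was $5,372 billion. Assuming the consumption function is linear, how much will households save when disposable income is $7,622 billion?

MPC = (4081.84 − 1773.52)/(5372 − 2166) = 2308.32/3206 = 0.72
a = 1773.52 − 0.72(2166) = 1773.52 − 1559.52 = 214
C = 214 + 0.72(7622) = 5701.84
S = 7622 − 5701.84 = 1920.16

S = 1920.16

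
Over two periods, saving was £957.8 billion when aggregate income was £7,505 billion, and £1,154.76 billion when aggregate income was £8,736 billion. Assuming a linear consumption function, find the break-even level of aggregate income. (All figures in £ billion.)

MPS = ΔS/ΔY = (1154.76 − 957.8)/(8736 − 7505) = 196.96/1231 = 0.16
MPC = 1 − MPS = 0.84
From S(7505) = 957.8: −a + 0.16(7505) = 957.8, so a = 1200.8 − 957.8 = 243
Break-even (S = 0): Y = a/MPS = 243/0.16 = 1518.75

Y = 1518.75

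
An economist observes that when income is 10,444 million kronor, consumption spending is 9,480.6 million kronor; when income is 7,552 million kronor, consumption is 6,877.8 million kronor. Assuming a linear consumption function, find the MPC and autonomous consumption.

MPC = ΔC/ΔY = (9480.6 − 6877.8)/(10444 − 7552) = 2602.8/2892 = 0.9
a = C − MPC·Y = 6877.8 − 0.9(7552) = 6877.8 − 6796.8 = 81

MPC = 0.9; a = 81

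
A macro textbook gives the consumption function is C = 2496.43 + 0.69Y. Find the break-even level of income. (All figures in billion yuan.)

Y = 8053

At break-even, C = Y: 2496.43 + 0.69Y = Y
0.31Y = 2496.43, so Y = 2496.43/0.31 = 8053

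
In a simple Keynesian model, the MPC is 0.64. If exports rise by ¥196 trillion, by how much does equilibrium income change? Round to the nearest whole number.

ΔY ≈ 544

The multiplier is 1/(1 − MPC) = 1/0.36.
ΔY = 196/0.36 = 544.44 ≈ 544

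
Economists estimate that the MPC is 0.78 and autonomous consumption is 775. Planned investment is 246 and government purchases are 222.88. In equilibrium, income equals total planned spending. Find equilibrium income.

Y = C + I + G = 775 + 0.78Y + 246 + 222.88
Y − 0.78Y = 1243.88
0.22Y = 1243.88, so Y = 1243.88/0.22 = 5654

Y = 5654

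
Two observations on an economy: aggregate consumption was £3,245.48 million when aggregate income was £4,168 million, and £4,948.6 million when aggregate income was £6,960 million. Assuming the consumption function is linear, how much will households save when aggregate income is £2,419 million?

S = 240.41

MPC = (4948.6 − 3245.48)/(6960 − 4168) = 1703.12/2792 = 0.61
a = 3245.48 − 0.61(4168) = 3245.48 − 2542.48 = 703
C = 703 + 0.61(2419) = 2178.59
S = 2419 − 2178.59 = 240.41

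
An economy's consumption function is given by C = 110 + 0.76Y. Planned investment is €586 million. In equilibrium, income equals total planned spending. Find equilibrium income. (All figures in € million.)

Y = C + I = 110 + 0.76Y + 586
Y − 0.76Y = 696
0.24Y = 696, so Y = 696/0.24 = 2900

Y = 2900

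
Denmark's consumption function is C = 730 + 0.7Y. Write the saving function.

S = -730 + 0.3Y

S = Y − C = Y − (730 + 0.7Y) = -730 + (1 − 0.7)Y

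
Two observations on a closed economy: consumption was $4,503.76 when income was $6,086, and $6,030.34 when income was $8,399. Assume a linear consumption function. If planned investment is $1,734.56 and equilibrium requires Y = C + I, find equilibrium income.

Y = 6534

MPC = (6030.34 − 4503.76)/(8399 − 6086) = 1526.58/2313 = 0.66
a = 4503.76 − 0.66(6086) = 487
Equilibrium: Y = 487 + 0.66Y + 1734.56
0.34Y = 2221.56, so Y = 2221.56/0.34 = 6534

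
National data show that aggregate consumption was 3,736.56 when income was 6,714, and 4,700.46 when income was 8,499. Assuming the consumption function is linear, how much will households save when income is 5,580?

S = 2455.8

MPC = (4700.46 − 3736.56)/(8499 − 6714) = 963.9/1785 = 0.54
a = 3736.56 − 0.54(6714) = 3736.56 − 3625.56 = 111
C = 111 + 0.54(5580) = 3124.2
S = 5580 − 3124.2 = 2455.8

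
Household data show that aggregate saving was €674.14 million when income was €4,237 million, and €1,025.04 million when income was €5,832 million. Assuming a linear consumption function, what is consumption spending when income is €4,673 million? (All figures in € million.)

MPS = ΔS/ΔY = (1025.04 − 674.14)/(5832 − 4237) = 350.9/1595 = 0.22
MPC = 1 − MPS = 0.78
Autonomous saving = 674.14 − 0.22(4237) = -258, so a = 258
C = 258 + 0.78(4673) = 258 + 3644.94 = 3902.94

C = 3902.94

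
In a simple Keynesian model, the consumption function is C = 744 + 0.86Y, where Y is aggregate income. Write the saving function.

S = -744 + 0.14Y

S = Y − C = Y − (744 + 0.86Y) = -744 + (1 − 0.86)Y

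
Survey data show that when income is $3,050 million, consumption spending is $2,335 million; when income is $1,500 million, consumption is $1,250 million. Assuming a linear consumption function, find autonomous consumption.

MPC = ΔC/ΔY = (2335 − 1250)/(3050 − 1500) = 1085/1550 = 0.7
a = C − MPC·Y = 1250 − 0.7(1500) = 1250 − 1050 = 200

a = 200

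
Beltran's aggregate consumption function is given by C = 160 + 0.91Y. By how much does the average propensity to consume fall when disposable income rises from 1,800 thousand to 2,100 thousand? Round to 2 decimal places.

At Y = 1800: C = 160 + 0.91(1800) = 1798, APC = 1798/1800 = 0.999
At Y = 2100: C = 2071, APC = 2071/2100 = 0.986
Fall in APC = 0.999 − 0.986 = 0.013 ≈ 0.01

ΔAPC = 0.01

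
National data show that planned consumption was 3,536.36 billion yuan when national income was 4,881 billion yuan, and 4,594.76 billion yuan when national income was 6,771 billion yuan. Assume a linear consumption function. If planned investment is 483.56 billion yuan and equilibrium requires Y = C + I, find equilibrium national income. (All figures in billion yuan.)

Y = 2924

MPC = (4594.76 − 3536.36)/(6771 − 4881) = 1058.4/1890 = 0.56
a = 3536.36 − 0.56(4881) = 803
Equilibrium: Y = 803 + 0.56Y + 483.56
0.44Y = 1286.56, so Y = 1286.56/0.44 = 2924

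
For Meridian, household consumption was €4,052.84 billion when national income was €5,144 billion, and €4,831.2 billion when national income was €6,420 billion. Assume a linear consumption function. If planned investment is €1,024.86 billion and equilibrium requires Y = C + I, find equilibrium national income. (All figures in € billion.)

MPC = (4831.2 − 4052.84)/(6420 − 5144) = 778.36/1276 = 0.61
a = 4052.84 − 0.61(5144) = 915
Equilibrium: Y = 915 + 0.61Y + 1024.86
0.39Y = 1939.86, so Y = 1939.86/0.39 = 4974

Y = 4974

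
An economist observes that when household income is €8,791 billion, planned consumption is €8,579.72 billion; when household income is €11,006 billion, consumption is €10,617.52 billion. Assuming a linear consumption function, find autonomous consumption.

a = 492

MPC = ΔC/ΔY = (10617.52 − 8579.72)/(11006 − 8791) = 2037.8/2215 = 0.92
a = C − MPC·Y = 8579.72 − 0.92(8791) = 8579.72 − 8087.72 = 492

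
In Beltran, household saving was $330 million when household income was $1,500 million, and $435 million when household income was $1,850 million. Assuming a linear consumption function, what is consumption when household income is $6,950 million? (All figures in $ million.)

MPS = ΔS/ΔY = (435 − 330)/(1850 − 1500) = 105/350 = 0.3
MPC = 1 − MPS = 0.7
Autonomous saving = 330 − 0.3(1500) = -120, so a = 120
C = 120 + 0.7(6950) = 120 + 4865 = 4985

C = 4985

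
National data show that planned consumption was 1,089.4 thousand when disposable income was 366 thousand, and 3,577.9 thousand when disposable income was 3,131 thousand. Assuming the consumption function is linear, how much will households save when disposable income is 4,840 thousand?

MPC = (3577.9 − 1089.4)/(3131 − 366) = 2488.5/2765 = 0.9
a = 1089.4 − 0.9(366) = 1089.4 − 329.4 = 760
C = 760 + 0.9(4840) = 5116
S = 4840 − 5116 = -276

S = -276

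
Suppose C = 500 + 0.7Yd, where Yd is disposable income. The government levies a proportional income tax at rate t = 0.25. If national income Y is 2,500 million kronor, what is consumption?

Yd = (1 − 0.25)(2500) = 0.75(2500) = 1875
C = 500 + 0.7(1875) = 500 + 1312.5 = 1812.5

C = 1812.5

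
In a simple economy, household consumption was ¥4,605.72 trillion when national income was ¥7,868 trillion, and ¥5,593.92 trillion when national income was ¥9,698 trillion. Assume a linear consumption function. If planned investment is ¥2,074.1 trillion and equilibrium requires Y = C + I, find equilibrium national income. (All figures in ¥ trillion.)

Y = 5285

MPC = (5593.92 − 4605.72)/(9698 − 7868) = 988.2/1830 = 0.54
a = 4605.72 − 0.54(7868) = 357
Equilibrium: Y = 357 + 0.54Y + 2074.1
0.46Y = 2431.1, so Y = 2431.1/0.46 = 5285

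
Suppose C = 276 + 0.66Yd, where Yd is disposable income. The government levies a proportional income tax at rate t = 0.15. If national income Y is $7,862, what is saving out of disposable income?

S = 1996.118

Yd = (1 − 0.15)(7862) = 0.85(7862) = 6682.7
C = 276 + 0.66(6682.7) = 276 + 4410.582 = 4686.582
S = Yd − C = 6682.7 − 4686.582 = 1996.118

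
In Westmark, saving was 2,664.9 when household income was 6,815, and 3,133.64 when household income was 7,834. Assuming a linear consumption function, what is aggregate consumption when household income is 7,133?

MPS = ΔS/ΔY = (3133.64 − 2664.9)/(7834 − 6815) = 468.74/1019 = 0.46
MPC = 1 − MPS = 0.54
Autonomous saving = 2664.9 − 0.46(6815) = -470, so a = 470
C = 470 + 0.54(7133) = 470 + 3851.82 = 4321.82

C = 4321.82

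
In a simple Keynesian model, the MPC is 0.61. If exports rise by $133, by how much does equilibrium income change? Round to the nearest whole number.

The multiplier is 1/(1 − MPC) = 1/0.39.
ΔY = 133/0.39 = 341.03 ≈ 341

ΔY ≈ 341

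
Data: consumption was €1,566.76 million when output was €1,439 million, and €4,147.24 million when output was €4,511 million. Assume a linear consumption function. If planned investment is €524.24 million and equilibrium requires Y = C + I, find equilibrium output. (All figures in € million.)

MPC = (4147.24 − 1566.76)/(4511 − 1439) = 2580.48/3072 = 0.84
a = 1566.76 − 0.84(1439) = 358
Equilibrium: Y = 358 + 0.84Y + 524.24
0.16Y = 882.24, so Y = 882.24/0.16 = 5514

Y = 5514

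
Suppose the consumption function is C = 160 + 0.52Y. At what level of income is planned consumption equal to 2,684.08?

160 + 0.52Y = 2684.08
0.52Y = 2524.08, so Y = 2524.08/0.52 = 4854

Y = 4854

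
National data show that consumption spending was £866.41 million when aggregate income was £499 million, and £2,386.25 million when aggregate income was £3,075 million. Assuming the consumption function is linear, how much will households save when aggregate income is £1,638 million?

MPC = (2386.25 − 866.41)/(3075 − 499) = 1519.84/2576 = 0.59
a = 866.41 − 0.59(499) = 866.41 − 294.41 = 572
C = 572 + 0.59(1638) = 1538.42
S = 1638 − 1538.42 = 99.58

S = 99.58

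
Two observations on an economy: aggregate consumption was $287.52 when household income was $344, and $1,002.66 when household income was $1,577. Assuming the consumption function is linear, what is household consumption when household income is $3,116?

MPC = (1002.66 − 287.52)/(1577 − 344) = 715.14/1233 = 0.58
a = 287.52 − 0.58(344) = 287.52 − 199.52 = 88
C = 88 + 0.58(3116) = 88 + 1807.28 = 1895.28

C = 1895.28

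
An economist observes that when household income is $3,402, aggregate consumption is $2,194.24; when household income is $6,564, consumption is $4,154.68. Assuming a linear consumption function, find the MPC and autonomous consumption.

MPC = 0.62; a = 85

MPC = ΔC/ΔY = (4154.68 − 2194.24)/(6564 − 3402) = 1960.44/3162 = 0.62
a = C − MPC·Y = 2194.24 − 0.62(3402) = 2194.24 − 2109.24 = 85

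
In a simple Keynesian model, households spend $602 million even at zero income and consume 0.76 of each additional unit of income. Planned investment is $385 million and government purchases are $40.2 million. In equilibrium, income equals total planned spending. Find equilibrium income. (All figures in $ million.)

Y = 4280

Y = C + I + G = 602 + 0.76Y + 385 + 40.2
Y − 0.76Y = 1027.2
0.24Y = 1027.2, so Y = 1027.2/0.24 = 4280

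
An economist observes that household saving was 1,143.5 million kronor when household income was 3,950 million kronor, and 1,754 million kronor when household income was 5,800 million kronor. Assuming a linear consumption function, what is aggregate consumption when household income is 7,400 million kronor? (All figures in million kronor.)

MPS = ΔS/ΔY = (1754 − 1143.5)/(5800 − 3950) = 610.5/1850 = 0.33
MPC = 1 − MPS = 0.67
Autonomous saving = 1143.5 − 0.33(3950) = -160, so a = 160
C = 160 + 0.67(7400) = 160 + 4958 = 5118

C = 5118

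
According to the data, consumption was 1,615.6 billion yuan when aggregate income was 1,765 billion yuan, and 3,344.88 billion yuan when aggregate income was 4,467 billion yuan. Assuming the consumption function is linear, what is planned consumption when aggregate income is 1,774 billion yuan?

MPC = (3344.88 − 1615.6)/(4467 − 1765) = 1729.28/2702 = 0.64
a = 1615.6 − 0.64(1765) = 1615.6 − 1129.6 = 486
C = 486 + 0.64(1774) = 486 + 1135.36 = 1621.36

C = 1621.36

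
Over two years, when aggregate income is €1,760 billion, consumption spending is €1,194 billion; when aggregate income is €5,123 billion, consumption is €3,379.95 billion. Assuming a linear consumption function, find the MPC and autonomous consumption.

MPC = 0.65; a = 50

MPC = ΔC/ΔY = (3379.95 − 1194)/(5123 − 1760) = 2185.95/3363 = 0.65
a = C − MPC·Y = 1194 − 0.65(1760) = 1194 − 1144 = 50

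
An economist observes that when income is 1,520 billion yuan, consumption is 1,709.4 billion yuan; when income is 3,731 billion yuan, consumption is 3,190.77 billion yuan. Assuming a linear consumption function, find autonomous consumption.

MPC = ΔC/ΔY = (3190.77 − 1709.4)/(3731 − 1520) = 1481.37/2211 = 0.67
a = C − MPC·Y = 1709.4 − 0.67(1520) = 1709.4 − 1018.4 = 691

a = 691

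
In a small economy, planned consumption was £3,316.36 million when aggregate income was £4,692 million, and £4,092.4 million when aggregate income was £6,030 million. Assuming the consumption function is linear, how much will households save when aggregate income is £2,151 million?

S = 308.42

MPC = (4092.4 − 3316.36)/(6030 − 4692) = 776.04/1338 = 0.58
a = 3316.36 − 0.58(4692) = 3316.36 − 2721.36 = 595
C = 595 + 0.58(2151) = 1842.58
S = 2151 − 1842.58 = 308.42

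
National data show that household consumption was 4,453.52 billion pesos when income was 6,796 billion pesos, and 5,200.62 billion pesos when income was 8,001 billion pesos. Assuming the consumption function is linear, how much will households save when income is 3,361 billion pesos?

MPC = (5200.62 − 4453.52)/(8001 − 6796) = 747.1/1205 = 0.62
a = 4453.52 − 0.62(6796) = 4453.52 − 4213.52 = 240
C = 240 + 0.62(3361) = 2323.82
S = 3361 − 2323.82 = 1037.18

S = 1037.18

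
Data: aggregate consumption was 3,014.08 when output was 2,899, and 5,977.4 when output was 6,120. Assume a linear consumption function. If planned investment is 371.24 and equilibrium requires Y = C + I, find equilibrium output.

MPC = (5977.4 − 3014.08)/(6120 − 2899) = 2963.32/3221 = 0.92
a = 3014.08 − 0.92(2899) = 347
Equilibrium: Y = 347 + 0.92Y + 371.24
0.08Y = 718.24, so Y = 718.24/0.08 = 8978

Y = 8978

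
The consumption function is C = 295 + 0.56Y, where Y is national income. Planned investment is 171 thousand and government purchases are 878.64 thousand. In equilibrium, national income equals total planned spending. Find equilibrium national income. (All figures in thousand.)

Y = C + I + G = 295 + 0.56Y + 171 + 878.64
Y − 0.56Y = 1344.64
0.44Y = 1344.64, so Y = 1344.64/0.44 = 3056

Y = 3056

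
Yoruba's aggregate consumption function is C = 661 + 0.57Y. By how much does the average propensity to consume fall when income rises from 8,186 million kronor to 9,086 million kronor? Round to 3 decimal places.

At Y = 8186: C = 661 + 0.57(8186) = 5327.02, APC = 5327.02/8186 = 0.6507
At Y = 9086: C = 5840.02, APC = 5840.02/9086 = 0.6427
Fall in APC = 0.6507 − 0.6427 = 0.008

ΔAPC = 0.008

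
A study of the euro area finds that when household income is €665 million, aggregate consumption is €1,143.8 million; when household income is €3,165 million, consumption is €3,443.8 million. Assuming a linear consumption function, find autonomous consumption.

MPC = ΔC/ΔY = (3443.8 − 1143.8)/(3165 − 665) = 2300/2500 = 0.92
a = C − MPC·Y = 1143.8 − 0.92(665) = 1143.8 − 611.8 = 532

a = 532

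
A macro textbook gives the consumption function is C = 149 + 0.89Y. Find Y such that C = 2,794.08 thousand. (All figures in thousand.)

149 + 0.89Y = 2794.08
0.89Y = 2645.08, so Y = 2645.08/0.89 = 2972

Y = 2972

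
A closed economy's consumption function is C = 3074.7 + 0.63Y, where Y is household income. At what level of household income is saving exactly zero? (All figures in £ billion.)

At break-even, C = Y: 3074.7 + 0.63Y = Y
0.37Y = 3074.7, so Y = 3074.7/0.37 = 8310

Y = 8310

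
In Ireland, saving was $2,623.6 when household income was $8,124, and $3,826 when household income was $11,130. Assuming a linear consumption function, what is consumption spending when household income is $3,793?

C = 2901.8

MPS = ΔS/ΔY = (3826 − 2623.6)/(11130 − 8124) = 1202.4/3006 = 0.4
MPC = 1 − MPS = 0.6
Autonomous saving = 2623.6 − 0.4(8124) = -626, so a = 626
C = 626 + 0.6(3793) = 626 + 2275.8 = 2901.8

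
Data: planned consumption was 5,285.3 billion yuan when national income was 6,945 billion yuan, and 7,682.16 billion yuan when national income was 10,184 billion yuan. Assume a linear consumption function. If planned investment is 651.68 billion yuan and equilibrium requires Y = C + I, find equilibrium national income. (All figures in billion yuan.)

Y = 3068

MPC = (7682.16 − 5285.3)/(10184 − 6945) = 2396.86/3239 = 0.74
a = 5285.3 − 0.74(6945) = 146
Equilibrium: Y = 146 + 0.74Y + 651.68
0.26Y = 797.68, so Y = 797.68/0.26 = 3068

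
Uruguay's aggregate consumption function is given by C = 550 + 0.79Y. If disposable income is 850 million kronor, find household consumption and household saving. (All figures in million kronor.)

C = 1221.5; S = -371.5

C = 550 + 0.79(850) = 550 + 671.5 = 1221.5
S = Y − C = 850 − 1221.5 = -371.5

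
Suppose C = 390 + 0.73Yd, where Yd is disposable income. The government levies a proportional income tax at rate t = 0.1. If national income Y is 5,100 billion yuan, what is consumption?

C = 3740.7

Yd = (1 − 0.1)(5100) = 0.9(5100) = 4590
C = 390 + 0.73(4590) = 390 + 3350.7 = 3740.7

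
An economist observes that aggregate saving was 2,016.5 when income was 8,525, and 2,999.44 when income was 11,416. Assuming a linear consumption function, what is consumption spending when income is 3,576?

MPS = ΔS/ΔY = (2999.44 − 2016.5)/(11416 − 8525) = 982.94/2891 = 0.34
MPC = 1 − MPS = 0.66
Autonomous saving = 2016.5 − 0.34(8525) = -882, so a = 882
C = 882 + 0.66(3576) = 882 + 2360.16 = 3242.16

C = 3242.16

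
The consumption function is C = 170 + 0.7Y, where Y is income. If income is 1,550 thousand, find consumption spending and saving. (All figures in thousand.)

C = 170 + 0.7(1550) = 170 + 1085 = 1255
S = Y − C = 1550 − 1255 = 295

C = 1255; S = 295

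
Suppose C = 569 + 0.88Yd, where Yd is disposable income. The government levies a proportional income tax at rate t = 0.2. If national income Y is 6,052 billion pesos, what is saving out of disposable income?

Yd = (1 − 0.2)(6052) = 0.8(6052) = 4841.6
C = 569 + 0.88(4841.6) = 569 + 4260.608 = 4829.608
S = Yd − C = 4841.6 − 4829.608 = 11.992

S = 11.992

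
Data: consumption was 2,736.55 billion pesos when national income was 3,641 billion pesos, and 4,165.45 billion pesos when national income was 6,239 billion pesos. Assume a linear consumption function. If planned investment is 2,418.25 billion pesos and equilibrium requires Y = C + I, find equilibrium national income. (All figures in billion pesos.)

Y = 7005

MPC = (4165.45 − 2736.55)/(6239 − 3641) = 1428.9/2598 = 0.55
a = 2736.55 − 0.55(3641) = 734
Equilibrium: Y = 734 + 0.55Y + 2418.25
0.45Y = 3152.25, so Y = 3152.25/0.45 = 7005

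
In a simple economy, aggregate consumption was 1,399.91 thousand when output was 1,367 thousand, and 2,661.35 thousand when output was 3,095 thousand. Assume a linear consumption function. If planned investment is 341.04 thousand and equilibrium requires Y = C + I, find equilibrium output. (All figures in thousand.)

Y = 2752

MPC = (2661.35 − 1399.91)/(3095 − 1367) = 1261.44/1728 = 0.73
a = 1399.91 − 0.73(1367) = 402
Equilibrium: Y = 402 + 0.73Y + 341.04
0.27Y = 743.04, so Y = 743.04/0.27 = 2752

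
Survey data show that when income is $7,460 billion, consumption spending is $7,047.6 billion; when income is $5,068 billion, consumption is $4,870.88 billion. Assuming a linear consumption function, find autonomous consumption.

a = 259

MPC = ΔC/ΔY = (7047.6 − 4870.88)/(7460 − 5068) = 2176.72/2392 = 0.91
a = C − MPC·Y = 4870.88 − 0.91(5068) = 4870.88 − 4611.88 = 259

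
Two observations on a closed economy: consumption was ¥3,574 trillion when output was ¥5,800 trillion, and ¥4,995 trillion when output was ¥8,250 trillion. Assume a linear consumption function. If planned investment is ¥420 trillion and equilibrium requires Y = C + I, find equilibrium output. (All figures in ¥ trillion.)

Y = 1500

MPC = (4995 − 3574)/(8250 − 5800) = 1421/2450 = 0.58
a = 3574 − 0.58(5800) = 210
Equilibrium: Y = 210 + 0.58Y + 420
0.42Y = 630, so Y = 630/0.42 = 1500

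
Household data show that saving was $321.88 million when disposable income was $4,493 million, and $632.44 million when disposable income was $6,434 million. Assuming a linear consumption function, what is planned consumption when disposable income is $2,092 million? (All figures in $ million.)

MPS = ΔS/ΔY = (632.44 − 321.88)/(6434 − 4493) = 310.56/1941 = 0.16
MPC = 1 − MPS = 0.84
Autonomous saving = 321.88 − 0.16(4493) = -397, so a = 397
C = 397 + 0.84(2092) = 397 + 1757.28 = 2154.28

C = 2154.28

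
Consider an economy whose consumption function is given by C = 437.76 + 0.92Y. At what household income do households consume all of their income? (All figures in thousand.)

Y = 5472

At break-even, C = Y: 437.76 + 0.92Y = Y
0.08Y = 437.76, so Y = 437.76/0.08 = 5472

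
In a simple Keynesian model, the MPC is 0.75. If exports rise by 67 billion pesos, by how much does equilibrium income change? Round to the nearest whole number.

The multiplier is 1/(1 − MPC) = 1/0.25.
ΔY = 67/0.25 = 268.00 ≈ 268

ΔY ≈ 268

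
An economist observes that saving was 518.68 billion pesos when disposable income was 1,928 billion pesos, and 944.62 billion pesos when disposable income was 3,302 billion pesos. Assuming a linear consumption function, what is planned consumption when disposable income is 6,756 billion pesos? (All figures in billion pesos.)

MPS = ΔS/ΔY = (944.62 − 518.68)/(3302 − 1928) = 425.94/1374 = 0.31
MPC = 1 − MPS = 0.69
Autonomous saving = 518.68 − 0.31(1928) = -79, so a = 79
C = 79 + 0.69(6756) = 79 + 4661.64 = 4740.64

C = 4740.64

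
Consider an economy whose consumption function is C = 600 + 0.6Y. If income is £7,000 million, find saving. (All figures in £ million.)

C = 600 + 0.6(7000) = 600 + 4200 = 4800
S = Y − C = 7000 − 4800 = 2200

S = 2200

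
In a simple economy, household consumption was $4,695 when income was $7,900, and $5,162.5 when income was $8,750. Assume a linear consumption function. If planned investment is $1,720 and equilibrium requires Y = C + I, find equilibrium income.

MPC = (5162.5 − 4695)/(8750 − 7900) = 467.5/850 = 0.55
a = 4695 − 0.55(7900) = 350
Equilibrium: Y = 350 + 0.55Y + 1720
0.45Y = 2070, so Y = 2070/0.45 = 4600

Y = 4600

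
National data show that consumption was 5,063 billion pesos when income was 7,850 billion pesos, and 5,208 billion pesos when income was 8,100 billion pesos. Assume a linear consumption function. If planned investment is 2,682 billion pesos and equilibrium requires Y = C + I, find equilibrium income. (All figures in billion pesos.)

MPC = (5208 − 5063)/(8100 − 7850) = 145/250 = 0.58
a = 5063 − 0.58(7850) = 510
Equilibrium: Y = 510 + 0.58Y + 2682
0.42Y = 3192, so Y = 3192/0.42 = 7600

Y = 7600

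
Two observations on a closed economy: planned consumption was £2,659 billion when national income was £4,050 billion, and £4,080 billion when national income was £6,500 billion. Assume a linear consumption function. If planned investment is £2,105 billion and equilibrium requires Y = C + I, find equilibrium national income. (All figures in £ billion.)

Y = 5750

MPC = (4080 − 2659)/(6500 − 4050) = 1421/2450 = 0.58
a = 2659 − 0.58(4050) = 310
Equilibrium: Y = 310 + 0.58Y + 2105
0.42Y = 2415, so Y = 2415/0.42 = 5750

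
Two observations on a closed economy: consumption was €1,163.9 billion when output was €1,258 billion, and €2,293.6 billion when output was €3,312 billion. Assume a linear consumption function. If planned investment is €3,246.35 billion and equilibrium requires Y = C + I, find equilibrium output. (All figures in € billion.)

Y = 8263

MPC = (2293.6 − 1163.9)/(3312 − 1258) = 1129.7/2054 = 0.55
a = 1163.9 − 0.55(1258) = 472
Equilibrium: Y = 472 + 0.55Y + 3246.35
0.45Y = 3718.35, so Y = 3718.35/0.45 = 8263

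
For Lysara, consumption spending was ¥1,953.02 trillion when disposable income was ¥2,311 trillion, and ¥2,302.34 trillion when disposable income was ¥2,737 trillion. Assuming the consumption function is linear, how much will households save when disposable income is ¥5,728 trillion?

MPC = (2302.34 − 1953.02)/(2737 − 2311) = 349.32/426 = 0.82
a = 1953.02 − 0.82(2311) = 1953.02 − 1895.02 = 58
C = 58 + 0.82(5728) = 4754.96
S = 5728 − 4754.96 = 973.04

S = 973.04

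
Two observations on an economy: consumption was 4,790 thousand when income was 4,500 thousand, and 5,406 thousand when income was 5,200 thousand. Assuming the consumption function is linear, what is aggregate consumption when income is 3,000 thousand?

C = 3470

MPC = (5406 − 4790)/(5200 − 4500) = 616/700 = 0.88
a = 4790 − 0.88(4500) = 4790 − 3960 = 830
C = 830 + 0.88(3000) = 830 + 2640 = 3470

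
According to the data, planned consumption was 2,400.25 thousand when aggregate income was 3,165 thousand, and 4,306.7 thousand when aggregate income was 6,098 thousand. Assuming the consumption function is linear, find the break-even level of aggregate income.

Y = 980

MPC = (4306.7 − 2400.25)/(6098 − 3165) = 1906.45/2933 = 0.65
a = 2400.25 − 0.65(3165) = 2400.25 − 2057.25 = 343
Break-even: Y = a/(1−MPC) = 343/0.35 = 980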